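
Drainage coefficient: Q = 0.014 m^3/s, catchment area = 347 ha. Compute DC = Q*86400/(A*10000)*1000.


DC = Q * 86400 / (A * 10000) * 1000
DC = 0.014 * 86400 / (347 * 10000) * 1000
DC = 1209600.0000 / 3470000

0.3486 mm/day


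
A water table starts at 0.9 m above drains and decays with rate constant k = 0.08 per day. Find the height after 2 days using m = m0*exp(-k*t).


m = m0 * exp(-k*t)
m = 0.9 * exp(-0.08 * 2)
m = 0.9 * exp(-0.1600)

0.7669 m


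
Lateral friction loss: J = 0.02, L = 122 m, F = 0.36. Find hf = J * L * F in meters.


hf = J * L * F = 0.02 * 122 * 0.36 = 0.8784 m

0.8784 m


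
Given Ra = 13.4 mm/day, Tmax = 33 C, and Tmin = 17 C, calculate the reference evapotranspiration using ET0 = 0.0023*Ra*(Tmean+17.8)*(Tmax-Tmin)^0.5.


Tmean = (Tmax + Tmin)/2 = (33 + 17)/2 = 25.0
ET0 = 0.0023 * 13.4 * (25.0 + 17.8) * sqrt(33 - 17)
ET0 = 0.0023 * 13.4 * 42.8 * 4.000000

5.2764 mm/day


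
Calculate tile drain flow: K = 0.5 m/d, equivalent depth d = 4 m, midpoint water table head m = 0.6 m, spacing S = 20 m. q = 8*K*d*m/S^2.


q = 8*K*d*m/S^2
q = 8*0.5*4*0.6/20^2
q = 9.6000 / 400

0.0240 m/d


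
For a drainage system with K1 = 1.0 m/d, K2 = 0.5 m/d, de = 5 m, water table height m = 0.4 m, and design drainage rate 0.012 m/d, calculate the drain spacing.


S^2 = 8*K2*de*m/q + 4*K1*m^2/q
S^2 = 8*0.5*5*0.4/0.012 + 4*1.0*0.4^2/0.012
S = sqrt(720.0000)

26.8328 m


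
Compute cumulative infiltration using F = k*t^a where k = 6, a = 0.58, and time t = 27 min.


F = k * t^a = 6 * 27^0.58
F = 6 * 6.763804

40.5828 mm


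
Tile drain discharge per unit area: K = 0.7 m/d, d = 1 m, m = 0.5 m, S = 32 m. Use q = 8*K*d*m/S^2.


q = 8*K*d*m/S^2
q = 8*0.7*1*0.5/32^2
q = 2.8000 / 1024

0.0027 m/d


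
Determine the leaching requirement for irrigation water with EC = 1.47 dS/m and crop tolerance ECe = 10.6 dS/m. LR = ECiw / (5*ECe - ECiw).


LR = ECiw / (5*ECe - ECiw)
LR = 1.47 / (5*10.6 - 1.47)
LR = 1.47 / 51.5300

0.0285


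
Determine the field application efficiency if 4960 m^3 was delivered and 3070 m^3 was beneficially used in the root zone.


Ea = V_root / V_field * 100 = 3070 / 4960 * 100 = 61.8952%

61.8952 %


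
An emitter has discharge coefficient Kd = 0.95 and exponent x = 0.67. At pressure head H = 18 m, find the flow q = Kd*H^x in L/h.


q = Kd * H^x = 0.95 * 18^0.67 = 0.95 * 6.934778

6.5880 L/h


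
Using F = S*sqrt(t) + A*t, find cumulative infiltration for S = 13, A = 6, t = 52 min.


F = S*sqrt(t) + A*t
F = 13*sqrt(52) + 6*52
F = 13*7.211103 + 312

405.7443 mm


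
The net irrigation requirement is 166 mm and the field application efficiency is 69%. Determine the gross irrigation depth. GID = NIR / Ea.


Ea = 69% = 0.69
GID = NIR / Ea = 166 / 0.69 = 240.5797 mm

240.5797 mm


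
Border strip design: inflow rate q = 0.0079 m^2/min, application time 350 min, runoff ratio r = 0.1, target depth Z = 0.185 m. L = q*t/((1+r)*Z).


L = q*t/((1+r)*Z)
L = 0.0079*350/((1+0.1)*0.185)
L = 2.765/0.2035

13.5872 m


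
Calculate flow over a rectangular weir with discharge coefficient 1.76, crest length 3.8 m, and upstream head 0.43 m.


Q = C * L * H^(3/2) = 1.76 * 3.8 * 0.43^1.5 = 1.76 * 3.8 * 0.281970

1.8858 m^3/s


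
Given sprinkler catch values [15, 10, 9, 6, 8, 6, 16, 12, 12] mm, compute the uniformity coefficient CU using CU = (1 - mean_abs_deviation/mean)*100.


mean = 10.444444 mm
MAD = 2.938272 mm
CU = (1 - 2.938272/10.444444)*100

71.8676 %


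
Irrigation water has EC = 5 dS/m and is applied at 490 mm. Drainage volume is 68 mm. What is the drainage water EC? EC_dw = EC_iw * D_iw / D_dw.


EC_dw = EC_iw * D_iw / D_dw
EC_dw = 5 * 490 / 68
EC_dw = 2450 / 68

36.0294 dS/m


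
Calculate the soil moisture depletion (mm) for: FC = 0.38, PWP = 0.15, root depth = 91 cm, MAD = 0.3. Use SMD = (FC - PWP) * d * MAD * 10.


SMD = (FC - PWP) * d * MAD * 10
SMD = (0.38 - 0.15) * 91 * 0.3 * 10
SMD = 0.2300 * 91 * 0.3 * 10

62.7900 mm


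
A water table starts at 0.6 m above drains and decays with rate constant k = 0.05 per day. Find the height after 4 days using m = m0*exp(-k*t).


m = m0 * exp(-k*t)
m = 0.6 * exp(-0.05 * 4)
m = 0.6 * exp(-0.2000)

0.4912 m


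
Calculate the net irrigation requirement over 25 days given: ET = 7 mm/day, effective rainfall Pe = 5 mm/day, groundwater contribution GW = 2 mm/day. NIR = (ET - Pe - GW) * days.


Daily deficit = ET - Pe - GW = 7 - 5 - 2 = 0 mm/day
NIR = 0 * 25 = 0 mm

0 mm


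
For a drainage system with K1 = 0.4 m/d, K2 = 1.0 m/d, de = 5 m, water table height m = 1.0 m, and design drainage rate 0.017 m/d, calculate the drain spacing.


S^2 = 8*K2*de*m/q + 4*K1*m^2/q
S^2 = 8*1.0*5*1.0/0.017 + 4*0.4*1.0^2/0.017
S = sqrt(2447.0588)

49.4678 m


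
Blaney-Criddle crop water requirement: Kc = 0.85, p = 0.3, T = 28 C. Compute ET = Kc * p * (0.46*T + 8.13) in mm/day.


ET = Kc * p * (0.46*T + 8.13)
ET = 0.85 * 0.3 * (0.46*28 + 8.13)
ET = 0.85 * 0.3 * 21.0100

5.3576 mm/day


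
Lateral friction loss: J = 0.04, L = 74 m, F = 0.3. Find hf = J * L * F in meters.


hf = J * L * F = 0.04 * 74 * 0.3 = 0.8880 m

0.8880 m


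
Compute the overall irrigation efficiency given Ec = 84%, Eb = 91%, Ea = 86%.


Ec = 0.84, Eb = 0.91, Ea = 0.86
E = 0.84 * 0.91 * 0.86 * 100 = 65.7384%

65.7384 %


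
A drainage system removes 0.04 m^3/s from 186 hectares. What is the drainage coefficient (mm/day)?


DC = Q * 86400 / (A * 10000) * 1000
DC = 0.04 * 86400 / (186 * 10000) * 1000
DC = 3456000.0000 / 1860000

1.8581 mm/day


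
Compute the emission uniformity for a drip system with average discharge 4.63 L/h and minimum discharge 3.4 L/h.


EU = (q_min/q_avg)*100 = (3.4/4.63)*100 = 73.4341%

73.4341 %


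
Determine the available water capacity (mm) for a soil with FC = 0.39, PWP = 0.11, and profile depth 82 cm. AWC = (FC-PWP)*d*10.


AWC = (FC - PWP) * d * 10
AWC = (0.39 - 0.11) * 82 * 10
AWC = 0.2800 * 82 * 10

229.6000 mm


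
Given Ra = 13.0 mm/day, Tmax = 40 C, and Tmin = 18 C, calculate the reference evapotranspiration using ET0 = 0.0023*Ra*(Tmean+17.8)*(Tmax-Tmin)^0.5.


Tmean = (Tmax + Tmin)/2 = (40 + 18)/2 = 29.0
ET0 = 0.0023 * 13.0 * (29.0 + 17.8) * sqrt(40 - 18)
ET0 = 0.0023 * 13.0 * 46.8 * 4.690416

6.5634 mm/day


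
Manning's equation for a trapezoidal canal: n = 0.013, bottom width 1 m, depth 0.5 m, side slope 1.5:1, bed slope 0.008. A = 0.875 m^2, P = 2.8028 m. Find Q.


R = A/P = 0.875/2.8028 = 0.312188
Q = (1/0.013) * 0.875 * 0.312188^(2/3) * 0.008^0.5

2.7705 m^3/s


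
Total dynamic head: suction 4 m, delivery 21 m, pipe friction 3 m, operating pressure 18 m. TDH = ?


TDH = Hs + Hd + hf + Hp = 4 + 21 + 3 + 18 = 46

46 m


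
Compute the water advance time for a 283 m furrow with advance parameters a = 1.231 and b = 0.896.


t = (L/a)^(1/b)
t = (283/1.231)^(1/0.896)
t = 229.894395^(1/0.896)

432.1498 min


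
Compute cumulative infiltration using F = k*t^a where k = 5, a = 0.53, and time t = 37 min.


F = k * t^a = 5 * 37^0.53
F = 5 * 6.778708

33.8935 mm


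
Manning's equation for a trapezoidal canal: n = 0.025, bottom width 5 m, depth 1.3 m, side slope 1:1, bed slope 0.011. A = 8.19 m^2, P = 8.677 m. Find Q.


R = A/P = 8.19/8.677 = 0.943875
Q = (1/0.025) * 8.19 * 0.943875^(2/3) * 0.011^0.5

33.0610 m^3/s


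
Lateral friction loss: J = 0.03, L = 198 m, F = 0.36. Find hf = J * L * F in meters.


hf = J * L * F = 0.03 * 198 * 0.36 = 2.1384 m

2.1384 m


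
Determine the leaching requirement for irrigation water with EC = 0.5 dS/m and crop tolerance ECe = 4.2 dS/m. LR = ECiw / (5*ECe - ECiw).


LR = ECiw / (5*ECe - ECiw)
LR = 0.5 / (5*4.2 - 0.5)
LR = 0.5 / 20.5000

0.0244


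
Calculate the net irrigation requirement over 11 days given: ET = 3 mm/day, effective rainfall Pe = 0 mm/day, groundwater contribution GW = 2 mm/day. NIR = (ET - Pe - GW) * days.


Daily deficit = ET - Pe - GW = 3 - 0 - 2 = 1 mm/day
NIR = 1 * 11 = 11 mm

11.0000 mm


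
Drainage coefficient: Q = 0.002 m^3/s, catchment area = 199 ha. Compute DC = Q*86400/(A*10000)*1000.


DC = Q * 86400 / (A * 10000) * 1000
DC = 0.002 * 86400 / (199 * 10000) * 1000
DC = 172800.0000 / 1990000

0.0868 mm/day


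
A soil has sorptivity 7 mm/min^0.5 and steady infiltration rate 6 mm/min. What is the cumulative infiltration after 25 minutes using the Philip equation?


F = S*sqrt(t) + A*t
F = 7*sqrt(25) + 6*25
F = 7*5.000000 + 150

185.0000 mm


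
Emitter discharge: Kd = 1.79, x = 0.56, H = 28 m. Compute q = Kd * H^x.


q = Kd * H^x = 1.79 * 28^0.56 = 1.79 * 6.462618

11.5681 L/h


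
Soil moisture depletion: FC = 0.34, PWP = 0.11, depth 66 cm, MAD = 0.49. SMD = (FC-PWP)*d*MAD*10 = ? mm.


SMD = (FC - PWP) * d * MAD * 10
SMD = (0.34 - 0.11) * 66 * 0.49 * 10
SMD = 0.2300 * 66 * 0.49 * 10

74.3820 mm


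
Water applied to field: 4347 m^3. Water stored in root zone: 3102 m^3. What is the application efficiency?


Ea = V_root / V_field * 100 = 3102 / 4347 * 100 = 71.3596%

71.3596 %


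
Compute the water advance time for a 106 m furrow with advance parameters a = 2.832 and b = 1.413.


t = (L/a)^(1/b)
t = (106/2.832)^(1/1.413)
t = 37.429379^(1/1.413)

12.9833 min


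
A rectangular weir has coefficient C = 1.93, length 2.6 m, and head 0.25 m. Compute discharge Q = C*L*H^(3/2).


Q = C * L * H^(3/2) = 1.93 * 2.6 * 0.25^1.5 = 1.93 * 2.6 * 0.125000

0.6272 m^3/s


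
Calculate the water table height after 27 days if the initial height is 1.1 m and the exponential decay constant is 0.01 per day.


m = m0 * exp(-k*t)
m = 1.1 * exp(-0.01 * 27)
m = 1.1 * exp(-0.2700)

0.8397 m


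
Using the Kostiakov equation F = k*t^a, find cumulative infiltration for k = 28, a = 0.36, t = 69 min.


F = k * t^a = 28 * 69^0.36
F = 28 * 4.591829

128.5712 mm


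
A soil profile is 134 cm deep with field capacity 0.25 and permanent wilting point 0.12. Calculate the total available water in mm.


AWC = (FC - PWP) * d * 10
AWC = (0.25 - 0.12) * 134 * 10
AWC = 0.1300 * 134 * 10

174.2000 mm


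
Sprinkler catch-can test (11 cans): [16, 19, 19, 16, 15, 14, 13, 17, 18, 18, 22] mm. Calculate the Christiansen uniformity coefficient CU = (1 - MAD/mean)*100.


mean = 17.000000 mm
MAD = 2.000000 mm
CU = (1 - 2.000000/17.000000)*100

88.2353 %


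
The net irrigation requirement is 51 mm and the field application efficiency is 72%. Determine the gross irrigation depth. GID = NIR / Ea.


Ea = 72% = 0.72
GID = NIR / Ea = 51 / 0.72 = 70.8333 mm

70.8333 mm


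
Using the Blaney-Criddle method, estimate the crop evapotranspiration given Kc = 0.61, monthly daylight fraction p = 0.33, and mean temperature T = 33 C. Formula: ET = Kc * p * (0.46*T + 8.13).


ET = Kc * p * (0.46*T + 8.13)
ET = 0.61 * 0.33 * (0.46*33 + 8.13)
ET = 0.61 * 0.33 * 23.3100

4.6923 mm/day


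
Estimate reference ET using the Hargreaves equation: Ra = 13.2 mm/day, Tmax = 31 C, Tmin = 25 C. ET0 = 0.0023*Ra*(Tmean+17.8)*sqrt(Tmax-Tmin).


Tmean = (Tmax + Tmin)/2 = (31 + 25)/2 = 28.0
ET0 = 0.0023 * 13.2 * (28.0 + 17.8) * sqrt(31 - 25)
ET0 = 0.0023 * 13.2 * 45.8 * 2.449490

3.4060 mm/day


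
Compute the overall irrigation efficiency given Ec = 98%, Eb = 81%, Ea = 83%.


Ec = 0.98, Eb = 0.81, Ea = 0.83
E = 0.98 * 0.81 * 0.83 * 100 = 65.8854%

65.8854 %


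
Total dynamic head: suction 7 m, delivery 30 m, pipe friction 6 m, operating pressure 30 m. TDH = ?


TDH = Hs + Hd + hf + Hp = 7 + 30 + 6 + 30 = 73

73 m


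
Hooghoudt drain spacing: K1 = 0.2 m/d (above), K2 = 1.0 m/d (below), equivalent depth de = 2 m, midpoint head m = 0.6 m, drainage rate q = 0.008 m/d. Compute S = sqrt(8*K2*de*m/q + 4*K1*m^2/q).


S^2 = 8*K2*de*m/q + 4*K1*m^2/q
S^2 = 8*1.0*2*0.6/0.008 + 4*0.2*0.6^2/0.008
S = sqrt(1236.0000)

35.1568 m


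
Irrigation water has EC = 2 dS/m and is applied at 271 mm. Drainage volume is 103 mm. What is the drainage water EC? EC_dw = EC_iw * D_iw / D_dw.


EC_dw = EC_iw * D_iw / D_dw
EC_dw = 2 * 271 / 103
EC_dw = 542 / 103

5.2621 dS/m


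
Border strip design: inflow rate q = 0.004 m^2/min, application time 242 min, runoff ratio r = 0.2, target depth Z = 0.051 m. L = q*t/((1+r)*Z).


L = q*t/((1+r)*Z)
L = 0.004*242/((1+0.2)*0.051)
L = 0.968/0.0612

15.8170 m


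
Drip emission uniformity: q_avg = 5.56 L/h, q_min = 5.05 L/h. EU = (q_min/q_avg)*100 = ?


EU = (q_min/q_avg)*100 = (5.05/5.56)*100 = 90.8273%

90.8273 %


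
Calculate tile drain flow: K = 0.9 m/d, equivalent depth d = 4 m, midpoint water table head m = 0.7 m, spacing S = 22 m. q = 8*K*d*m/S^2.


q = 8*K*d*m/S^2
q = 8*0.9*4*0.7/22^2
q = 20.1600 / 484

0.0417 m/d


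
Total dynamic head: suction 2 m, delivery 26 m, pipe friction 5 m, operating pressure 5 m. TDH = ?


TDH = Hs + Hd + hf + Hp = 2 + 26 + 5 + 5 = 38

38 m


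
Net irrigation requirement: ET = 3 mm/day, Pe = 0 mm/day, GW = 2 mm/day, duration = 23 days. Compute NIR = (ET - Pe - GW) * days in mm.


Daily deficit = ET - Pe - GW = 3 - 0 - 2 = 1 mm/day
NIR = 1 * 23 = 23 mm

23.0000 mm


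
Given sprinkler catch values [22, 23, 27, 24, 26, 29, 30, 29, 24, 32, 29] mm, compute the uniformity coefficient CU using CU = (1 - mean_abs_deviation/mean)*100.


mean = 26.818182 mm
MAD = 2.743802 mm
CU = (1 - 2.743802/26.818182)*100

89.7689 %


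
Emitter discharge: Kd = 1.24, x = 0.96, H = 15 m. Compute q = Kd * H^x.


q = Kd * H^x = 1.24 * 15^0.96 = 1.24 * 13.460079

16.6905 L/h


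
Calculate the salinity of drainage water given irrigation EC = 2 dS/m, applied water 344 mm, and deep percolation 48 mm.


EC_dw = EC_iw * D_iw / D_dw
EC_dw = 2 * 344 / 48
EC_dw = 688 / 48

14.3333 dS/m


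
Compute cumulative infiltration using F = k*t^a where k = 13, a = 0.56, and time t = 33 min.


F = k * t^a = 13 * 33^0.56
F = 13 * 7.085456

92.1109 mm


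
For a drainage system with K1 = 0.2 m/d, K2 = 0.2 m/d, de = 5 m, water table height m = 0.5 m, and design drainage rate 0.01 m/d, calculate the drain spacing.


S^2 = 8*K2*de*m/q + 4*K1*m^2/q
S^2 = 8*0.2*5*0.5/0.01 + 4*0.2*0.5^2/0.01
S = sqrt(420.0000)

20.4939 m


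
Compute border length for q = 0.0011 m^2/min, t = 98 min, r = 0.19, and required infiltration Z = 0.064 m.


L = q*t/((1+r)*Z)
L = 0.0011*98/((1+0.19)*0.064)
L = 0.1078/0.07616

1.4154 m


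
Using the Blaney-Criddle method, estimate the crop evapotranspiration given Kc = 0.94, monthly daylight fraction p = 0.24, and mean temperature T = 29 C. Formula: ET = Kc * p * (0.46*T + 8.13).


ET = Kc * p * (0.46*T + 8.13)
ET = 0.94 * 0.24 * (0.46*29 + 8.13)
ET = 0.94 * 0.24 * 21.4700

4.8436 mm/day


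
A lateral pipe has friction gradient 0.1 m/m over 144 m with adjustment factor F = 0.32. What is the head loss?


hf = J * L * F = 0.1 * 144 * 0.32 = 4.6080 m

4.6080 m


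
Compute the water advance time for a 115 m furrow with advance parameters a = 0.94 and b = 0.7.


t = (L/a)^(1/b)
t = (115/0.94)^(1/0.7)
t = 122.340426^(1/0.7)

959.9372 min


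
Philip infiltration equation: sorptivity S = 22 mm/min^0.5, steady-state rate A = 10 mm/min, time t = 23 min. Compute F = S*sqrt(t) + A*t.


F = S*sqrt(t) + A*t
F = 22*sqrt(23) + 10*23
F = 22*4.795832 + 230

335.5083 mm


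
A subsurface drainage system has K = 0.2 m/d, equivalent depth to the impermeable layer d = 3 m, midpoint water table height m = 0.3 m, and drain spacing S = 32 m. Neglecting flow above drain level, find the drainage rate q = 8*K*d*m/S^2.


q = 8*K*d*m/S^2
q = 8*0.2*3*0.3/32^2
q = 1.4400 / 1024

0.0014 m/d


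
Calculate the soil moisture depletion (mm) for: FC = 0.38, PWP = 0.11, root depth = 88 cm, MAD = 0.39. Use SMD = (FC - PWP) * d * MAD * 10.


SMD = (FC - PWP) * d * MAD * 10
SMD = (0.38 - 0.11) * 88 * 0.39 * 10
SMD = 0.2700 * 88 * 0.39 * 10

92.6640 mm


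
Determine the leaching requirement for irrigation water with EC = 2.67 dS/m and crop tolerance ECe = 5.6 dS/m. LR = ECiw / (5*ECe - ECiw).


LR = ECiw / (5*ECe - ECiw)
LR = 2.67 / (5*5.6 - 2.67)
LR = 2.67 / 25.3300

0.1054


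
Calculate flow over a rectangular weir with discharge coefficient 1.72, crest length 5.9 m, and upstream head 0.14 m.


Q = C * L * H^(3/2) = 1.72 * 5.9 * 0.14^1.5 = 1.72 * 5.9 * 0.052383

0.5316 m^3/s


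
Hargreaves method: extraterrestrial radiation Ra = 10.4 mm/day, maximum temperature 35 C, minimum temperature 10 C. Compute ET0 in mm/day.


Tmean = (Tmax + Tmin)/2 = (35 + 10)/2 = 22.5
ET0 = 0.0023 * 10.4 * (22.5 + 17.8) * sqrt(35 - 10)
ET0 = 0.0023 * 10.4 * 40.3 * 5.000000

4.8199 mm/day


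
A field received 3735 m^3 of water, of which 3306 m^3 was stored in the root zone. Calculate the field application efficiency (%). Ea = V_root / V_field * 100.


Ea = V_root / V_field * 100 = 3306 / 3735 * 100 = 88.5141%

88.5141 %


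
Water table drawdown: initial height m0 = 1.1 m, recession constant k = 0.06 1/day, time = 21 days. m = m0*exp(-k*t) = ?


m = m0 * exp(-k*t)
m = 1.1 * exp(-0.06 * 21)
m = 1.1 * exp(-1.2600)

0.3120 m


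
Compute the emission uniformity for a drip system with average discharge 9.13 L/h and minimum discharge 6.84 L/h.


EU = (q_min/q_avg)*100 = (6.84/9.13)*100 = 74.9179%

74.9179 %


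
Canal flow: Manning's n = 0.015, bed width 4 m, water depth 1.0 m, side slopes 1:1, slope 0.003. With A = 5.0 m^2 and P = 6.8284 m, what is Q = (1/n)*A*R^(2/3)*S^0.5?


R = A/P = 5.0/6.8284 = 0.732236
Q = (1/0.015) * 5.0 * 0.732236^(2/3) * 0.003^0.5

14.8322 m^3/s


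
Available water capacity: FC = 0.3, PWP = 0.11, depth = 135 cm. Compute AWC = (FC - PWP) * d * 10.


AWC = (FC - PWP) * d * 10
AWC = (0.3 - 0.11) * 135 * 10
AWC = 0.1900 * 135 * 10

256.5000 mm


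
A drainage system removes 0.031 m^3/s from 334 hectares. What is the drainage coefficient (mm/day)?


DC = Q * 86400 / (A * 10000) * 1000
DC = 0.031 * 86400 / (334 * 10000) * 1000
DC = 2678400.0000 / 3340000

0.8019 mm/day


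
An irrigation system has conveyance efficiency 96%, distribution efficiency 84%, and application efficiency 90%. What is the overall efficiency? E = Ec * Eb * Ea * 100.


Ec = 0.96, Eb = 0.84, Ea = 0.9
E = 0.96 * 0.84 * 0.9 * 100 = 72.5760%

72.5760 %


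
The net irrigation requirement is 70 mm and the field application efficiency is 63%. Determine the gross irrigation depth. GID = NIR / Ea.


Ea = 63% = 0.63
GID = NIR / Ea = 70 / 0.63 = 111.1111 mm

111.1111 mm


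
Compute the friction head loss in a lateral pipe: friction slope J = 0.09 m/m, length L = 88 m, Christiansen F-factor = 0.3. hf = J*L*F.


hf = J * L * F = 0.09 * 88 * 0.3 = 2.3760 m

2.3760 m


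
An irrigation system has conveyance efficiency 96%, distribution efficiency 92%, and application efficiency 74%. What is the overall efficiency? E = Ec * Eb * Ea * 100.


Ec = 0.96, Eb = 0.92, Ea = 0.74
E = 0.96 * 0.92 * 0.74 * 100 = 65.3568%

65.3568 %


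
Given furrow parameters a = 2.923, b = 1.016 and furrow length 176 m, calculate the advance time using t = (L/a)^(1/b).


t = (L/a)^(1/b)
t = (176/2.923)^(1/1.016)
t = 60.212111^(1/1.016)

56.4491 min


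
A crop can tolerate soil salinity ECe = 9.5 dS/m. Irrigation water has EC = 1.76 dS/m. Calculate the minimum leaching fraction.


LR = ECiw / (5*ECe - ECiw)
LR = 1.76 / (5*9.5 - 1.76)
LR = 1.76 / 45.7400

0.0385


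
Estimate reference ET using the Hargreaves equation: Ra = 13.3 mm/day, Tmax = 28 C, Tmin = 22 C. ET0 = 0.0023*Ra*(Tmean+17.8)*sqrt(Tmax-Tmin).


Tmean = (Tmax + Tmin)/2 = (28 + 22)/2 = 25.0
ET0 = 0.0023 * 13.3 * (25.0 + 17.8) * sqrt(28 - 22)
ET0 = 0.0023 * 13.3 * 42.8 * 2.449490

3.2070 mm/day


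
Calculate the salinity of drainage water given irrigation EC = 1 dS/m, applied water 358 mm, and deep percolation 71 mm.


EC_dw = EC_iw * D_iw / D_dw
EC_dw = 1 * 358 / 71
EC_dw = 358 / 71

5.0423 dS/m


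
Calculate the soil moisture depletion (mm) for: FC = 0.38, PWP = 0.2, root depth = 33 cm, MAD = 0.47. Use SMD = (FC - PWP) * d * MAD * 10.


SMD = (FC - PWP) * d * MAD * 10
SMD = (0.38 - 0.2) * 33 * 0.47 * 10
SMD = 0.1800 * 33 * 0.47 * 10

27.9180 mm


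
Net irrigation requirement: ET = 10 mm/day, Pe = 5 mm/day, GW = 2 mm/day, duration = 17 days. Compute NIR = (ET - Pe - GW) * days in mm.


Daily deficit = ET - Pe - GW = 10 - 5 - 2 = 3 mm/day
NIR = 3 * 17 = 51 mm

51.0000 mm


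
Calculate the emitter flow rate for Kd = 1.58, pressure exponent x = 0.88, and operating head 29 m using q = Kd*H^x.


q = Kd * H^x = 1.58 * 29^0.88 = 1.58 * 19.360218

30.5891 L/h


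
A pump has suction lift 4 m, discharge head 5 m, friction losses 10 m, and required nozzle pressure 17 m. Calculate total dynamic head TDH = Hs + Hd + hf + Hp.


TDH = Hs + Hd + hf + Hp = 4 + 5 + 10 + 17 = 36

36 m


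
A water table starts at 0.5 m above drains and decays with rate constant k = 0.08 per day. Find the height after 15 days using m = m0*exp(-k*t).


m = m0 * exp(-k*t)
m = 0.5 * exp(-0.08 * 15)
m = 0.5 * exp(-1.2000)

0.1506 m


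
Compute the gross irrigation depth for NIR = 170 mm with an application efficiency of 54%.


Ea = 54% = 0.54
GID = NIR / Ea = 170 / 0.54 = 314.8148 mm

314.8148 mm


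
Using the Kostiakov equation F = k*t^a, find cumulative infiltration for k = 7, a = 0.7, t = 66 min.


F = k * t^a = 7 * 66^0.7
F = 7 * 18.779359

131.4555 mm


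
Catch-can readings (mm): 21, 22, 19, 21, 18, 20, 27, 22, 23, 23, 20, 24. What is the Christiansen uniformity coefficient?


mean = 21.666667 mm
MAD = 1.833333 mm
CU = (1 - 1.833333/21.666667)*100

91.5385 %


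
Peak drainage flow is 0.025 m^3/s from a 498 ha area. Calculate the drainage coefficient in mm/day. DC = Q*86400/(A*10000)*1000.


DC = Q * 86400 / (A * 10000) * 1000
DC = 0.025 * 86400 / (498 * 10000) * 1000
DC = 2160000.0000 / 4980000

0.4337 mm/day


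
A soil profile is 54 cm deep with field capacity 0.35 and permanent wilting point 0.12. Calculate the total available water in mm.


AWC = (FC - PWP) * d * 10
AWC = (0.35 - 0.12) * 54 * 10
AWC = 0.2300 * 54 * 10

124.2000 mm


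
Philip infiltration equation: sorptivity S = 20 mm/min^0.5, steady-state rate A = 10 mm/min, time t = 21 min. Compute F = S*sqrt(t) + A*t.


F = S*sqrt(t) + A*t
F = 20*sqrt(21) + 10*21
F = 20*4.582576 + 210

301.6515 mm


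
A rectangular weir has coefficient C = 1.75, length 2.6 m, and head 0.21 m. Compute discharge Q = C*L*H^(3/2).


Q = C * L * H^(3/2) = 1.75 * 2.6 * 0.21^1.5 = 1.75 * 2.6 * 0.096234

0.4379 m^3/s


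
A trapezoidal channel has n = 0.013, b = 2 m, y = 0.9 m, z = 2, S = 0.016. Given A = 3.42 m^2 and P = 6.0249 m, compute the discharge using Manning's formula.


R = A/P = 3.42/6.0249 = 0.567644
Q = (1/0.013) * 3.42 * 0.567644^(2/3) * 0.016^0.5

22.8136 m^3/s


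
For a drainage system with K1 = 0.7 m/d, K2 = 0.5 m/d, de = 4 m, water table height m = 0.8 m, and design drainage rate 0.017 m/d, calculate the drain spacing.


S^2 = 8*K2*de*m/q + 4*K1*m^2/q
S^2 = 8*0.5*4*0.8/0.017 + 4*0.7*0.8^2/0.017
S = sqrt(858.3529)

29.2977 m


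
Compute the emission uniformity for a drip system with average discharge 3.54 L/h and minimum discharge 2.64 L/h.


EU = (q_min/q_avg)*100 = (2.64/3.54)*100 = 74.5763%

74.5763 %


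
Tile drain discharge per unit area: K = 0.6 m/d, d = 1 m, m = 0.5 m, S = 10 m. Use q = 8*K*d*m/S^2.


q = 8*K*d*m/S^2
q = 8*0.6*1*0.5/10^2
q = 2.4000 / 100

0.0240 m/d


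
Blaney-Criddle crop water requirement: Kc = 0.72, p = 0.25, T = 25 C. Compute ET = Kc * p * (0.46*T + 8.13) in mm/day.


ET = Kc * p * (0.46*T + 8.13)
ET = 0.72 * 0.25 * (0.46*25 + 8.13)
ET = 0.72 * 0.25 * 19.6300

3.5334 mm/day


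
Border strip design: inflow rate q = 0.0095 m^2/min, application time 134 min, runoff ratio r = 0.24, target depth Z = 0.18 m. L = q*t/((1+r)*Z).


L = q*t/((1+r)*Z)
L = 0.0095*134/((1+0.24)*0.18)
L = 1.273/0.2232

5.7034 m


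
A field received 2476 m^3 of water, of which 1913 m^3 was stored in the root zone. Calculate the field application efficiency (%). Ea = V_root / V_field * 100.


Ea = V_root / V_field * 100 = 1913 / 2476 * 100 = 77.2617%

77.2617 %


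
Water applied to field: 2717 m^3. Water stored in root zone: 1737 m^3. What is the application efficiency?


Ea = V_root / V_field * 100 = 1737 / 2717 * 100 = 63.9308%

63.9308 %


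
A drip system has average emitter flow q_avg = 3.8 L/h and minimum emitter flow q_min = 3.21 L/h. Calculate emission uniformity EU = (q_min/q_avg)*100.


EU = (q_min/q_avg)*100 = (3.21/3.8)*100 = 84.4737%

84.4737 %


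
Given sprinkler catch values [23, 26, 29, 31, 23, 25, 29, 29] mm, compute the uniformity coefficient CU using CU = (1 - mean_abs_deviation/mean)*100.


mean = 26.875000 mm
MAD = 2.625000 mm
CU = (1 - 2.625000/26.875000)*100

90.2326 %


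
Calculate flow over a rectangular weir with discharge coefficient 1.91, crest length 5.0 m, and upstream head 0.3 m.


Q = C * L * H^(3/2) = 1.91 * 5.0 * 0.3^1.5 = 1.91 * 5.0 * 0.164317

1.5692 m^3/s


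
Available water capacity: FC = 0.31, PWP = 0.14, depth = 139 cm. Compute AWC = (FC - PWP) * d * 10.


AWC = (FC - PWP) * d * 10
AWC = (0.31 - 0.14) * 139 * 10
AWC = 0.1700 * 139 * 10

236.3000 mm


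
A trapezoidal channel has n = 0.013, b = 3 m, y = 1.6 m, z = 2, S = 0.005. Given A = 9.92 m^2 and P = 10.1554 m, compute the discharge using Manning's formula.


R = A/P = 9.92/10.1554 = 0.976820
Q = (1/0.013) * 9.92 * 0.976820^(2/3) * 0.005^0.5

53.1206 m^3/s


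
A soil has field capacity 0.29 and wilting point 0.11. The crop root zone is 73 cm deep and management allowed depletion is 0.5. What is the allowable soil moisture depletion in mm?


SMD = (FC - PWP) * d * MAD * 10
SMD = (0.29 - 0.11) * 73 * 0.5 * 10
SMD = 0.1800 * 73 * 0.5 * 10

65.7000 mm


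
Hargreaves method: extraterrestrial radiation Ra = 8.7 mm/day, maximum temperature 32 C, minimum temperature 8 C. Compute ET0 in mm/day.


Tmean = (Tmax + Tmin)/2 = (32 + 8)/2 = 20.0
ET0 = 0.0023 * 8.7 * (20.0 + 17.8) * sqrt(32 - 8)
ET0 = 0.0023 * 8.7 * 37.8 * 4.898979

3.7055 mm/day


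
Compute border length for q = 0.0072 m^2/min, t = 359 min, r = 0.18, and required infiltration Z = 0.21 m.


L = q*t/((1+r)*Z)
L = 0.0072*359/((1+0.18)*0.21)
L = 2.5848/0.2478

10.4310 m


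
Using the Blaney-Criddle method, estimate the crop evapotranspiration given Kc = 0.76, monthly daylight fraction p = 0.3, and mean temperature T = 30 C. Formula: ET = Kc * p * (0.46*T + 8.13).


ET = Kc * p * (0.46*T + 8.13)
ET = 0.76 * 0.3 * (0.46*30 + 8.13)
ET = 0.76 * 0.3 * 21.9300

5.0000 mm/day


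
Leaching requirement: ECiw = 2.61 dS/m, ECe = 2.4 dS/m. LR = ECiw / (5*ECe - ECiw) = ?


LR = ECiw / (5*ECe - ECiw)
LR = 2.61 / (5*2.4 - 2.61)
LR = 2.61 / 9.3900

0.2780


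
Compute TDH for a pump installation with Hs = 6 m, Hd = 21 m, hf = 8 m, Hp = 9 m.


TDH = Hs + Hd + hf + Hp = 6 + 21 + 8 + 9 = 44

44 m


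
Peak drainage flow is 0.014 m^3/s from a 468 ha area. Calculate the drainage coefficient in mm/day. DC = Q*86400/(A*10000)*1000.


DC = Q * 86400 / (A * 10000) * 1000
DC = 0.014 * 86400 / (468 * 10000) * 1000
DC = 1209600.0000 / 4680000

0.2585 mm/day


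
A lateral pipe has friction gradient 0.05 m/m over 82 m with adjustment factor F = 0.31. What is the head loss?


hf = J * L * F = 0.05 * 82 * 0.31 = 1.2710 m

1.2710 m


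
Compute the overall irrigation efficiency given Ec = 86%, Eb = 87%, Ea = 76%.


Ec = 0.86, Eb = 0.87, Ea = 0.76
E = 0.86 * 0.87 * 0.76 * 100 = 56.8632%

56.8632 %


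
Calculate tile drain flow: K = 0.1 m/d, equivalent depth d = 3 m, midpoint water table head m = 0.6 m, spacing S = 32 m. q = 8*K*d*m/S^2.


q = 8*K*d*m/S^2
q = 8*0.1*3*0.6/32^2
q = 1.4400 / 1024

0.0014 m/d


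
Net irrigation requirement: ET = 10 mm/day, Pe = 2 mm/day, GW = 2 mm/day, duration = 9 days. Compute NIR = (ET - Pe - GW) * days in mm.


Daily deficit = ET - Pe - GW = 10 - 2 - 2 = 6 mm/day
NIR = 6 * 9 = 54 mm

54.0000 mm


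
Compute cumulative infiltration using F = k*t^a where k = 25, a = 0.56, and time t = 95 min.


F = k * t^a = 25 * 95^0.56
F = 25 * 12.809295

320.2324 mm


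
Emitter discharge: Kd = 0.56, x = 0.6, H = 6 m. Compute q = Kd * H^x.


q = Kd * H^x = 0.56 * 6^0.6 = 0.56 * 2.930156

1.6409 L/h


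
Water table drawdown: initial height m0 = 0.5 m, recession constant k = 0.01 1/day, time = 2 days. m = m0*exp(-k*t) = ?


m = m0 * exp(-k*t)
m = 0.5 * exp(-0.01 * 2)
m = 0.5 * exp(-0.0200)

0.4901 m


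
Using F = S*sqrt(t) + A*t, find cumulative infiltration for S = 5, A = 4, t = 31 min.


F = S*sqrt(t) + A*t
F = 5*sqrt(31) + 4*31
F = 5*5.567764 + 124

151.8388 mm


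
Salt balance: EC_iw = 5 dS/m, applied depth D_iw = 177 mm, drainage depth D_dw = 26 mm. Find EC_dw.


EC_dw = EC_iw * D_iw / D_dw
EC_dw = 5 * 177 / 26
EC_dw = 885 / 26

34.0385 dS/m


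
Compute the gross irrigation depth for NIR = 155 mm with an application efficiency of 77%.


Ea = 77% = 0.77
GID = NIR / Ea = 155 / 0.77 = 201.2987 mm

201.2987 mm


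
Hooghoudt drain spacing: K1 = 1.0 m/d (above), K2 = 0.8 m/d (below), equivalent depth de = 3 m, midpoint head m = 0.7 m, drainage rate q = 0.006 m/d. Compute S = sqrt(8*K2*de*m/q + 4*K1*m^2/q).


S^2 = 8*K2*de*m/q + 4*K1*m^2/q
S^2 = 8*0.8*3*0.7/0.006 + 4*1.0*0.7^2/0.006
S = sqrt(2566.6667)

50.6623 m


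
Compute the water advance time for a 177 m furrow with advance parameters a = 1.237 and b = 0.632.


t = (L/a)^(1/b)
t = (177/1.237)^(1/0.632)
t = 143.088116^(1/0.632)

2574.9283 min


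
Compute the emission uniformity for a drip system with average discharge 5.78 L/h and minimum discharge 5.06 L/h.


EU = (q_min/q_avg)*100 = (5.06/5.78)*100 = 87.5433%

87.5433 %


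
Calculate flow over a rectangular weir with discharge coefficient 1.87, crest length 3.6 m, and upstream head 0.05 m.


Q = C * L * H^(3/2) = 1.87 * 3.6 * 0.05^1.5 = 1.87 * 3.6 * 0.011180

0.0753 m^3/s


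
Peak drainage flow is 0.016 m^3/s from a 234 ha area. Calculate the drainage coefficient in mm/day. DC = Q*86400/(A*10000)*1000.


DC = Q * 86400 / (A * 10000) * 1000
DC = 0.016 * 86400 / (234 * 10000) * 1000
DC = 1382400.0000 / 2340000

0.5908 mm/day


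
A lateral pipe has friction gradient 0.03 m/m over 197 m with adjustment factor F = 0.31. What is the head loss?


hf = J * L * F = 0.03 * 197 * 0.31 = 1.8321 m

1.8321 m


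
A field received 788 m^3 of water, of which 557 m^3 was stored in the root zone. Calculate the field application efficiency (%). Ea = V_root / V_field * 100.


Ea = V_root / V_field * 100 = 557 / 788 * 100 = 70.6853%

70.6853 %


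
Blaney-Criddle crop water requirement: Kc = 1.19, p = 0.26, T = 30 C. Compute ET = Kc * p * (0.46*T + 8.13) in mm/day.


ET = Kc * p * (0.46*T + 8.13)
ET = 1.19 * 0.26 * (0.46*30 + 8.13)
ET = 1.19 * 0.26 * 21.9300

6.7851 mm/day


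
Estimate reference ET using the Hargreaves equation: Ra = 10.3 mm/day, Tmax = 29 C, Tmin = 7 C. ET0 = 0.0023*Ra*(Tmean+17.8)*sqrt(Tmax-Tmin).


Tmean = (Tmax + Tmin)/2 = (29 + 7)/2 = 18.0
ET0 = 0.0023 * 10.3 * (18.0 + 17.8) * sqrt(29 - 7)
ET0 = 0.0023 * 10.3 * 35.8 * 4.690416

3.9780 mm/day


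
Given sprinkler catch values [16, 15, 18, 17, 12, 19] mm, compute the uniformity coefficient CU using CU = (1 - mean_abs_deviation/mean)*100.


mean = 16.166667 mm
MAD = 1.833333 mm
CU = (1 - 1.833333/16.166667)*100

88.6598 %


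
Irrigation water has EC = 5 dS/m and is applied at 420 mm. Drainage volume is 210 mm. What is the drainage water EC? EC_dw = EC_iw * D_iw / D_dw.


EC_dw = EC_iw * D_iw / D_dw
EC_dw = 5 * 420 / 210
EC_dw = 2100 / 210

10.0000 dS/m


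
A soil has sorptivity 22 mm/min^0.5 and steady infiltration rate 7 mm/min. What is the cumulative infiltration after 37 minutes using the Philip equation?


F = S*sqrt(t) + A*t
F = 22*sqrt(37) + 7*37
F = 22*6.082763 + 259

392.8208 mm


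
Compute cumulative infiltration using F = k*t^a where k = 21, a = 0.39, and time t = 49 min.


F = k * t^a = 21 * 49^0.39
F = 21 * 4.562223

95.8067 mm


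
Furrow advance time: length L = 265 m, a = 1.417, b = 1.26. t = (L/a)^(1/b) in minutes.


t = (L/a)^(1/b)
t = (265/1.417)^(1/1.26)
t = 187.014820^(1/1.26)

63.5442 min


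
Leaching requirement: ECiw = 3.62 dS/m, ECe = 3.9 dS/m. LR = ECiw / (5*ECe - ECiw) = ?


LR = ECiw / (5*ECe - ECiw)
LR = 3.62 / (5*3.9 - 3.62)
LR = 3.62 / 15.8800

0.2280


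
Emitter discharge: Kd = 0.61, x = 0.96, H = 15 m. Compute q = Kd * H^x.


q = Kd * H^x = 0.61 * 15^0.96 = 0.61 * 13.460079

8.2106 L/h


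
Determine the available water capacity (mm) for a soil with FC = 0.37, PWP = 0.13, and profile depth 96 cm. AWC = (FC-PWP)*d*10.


AWC = (FC - PWP) * d * 10
AWC = (0.37 - 0.13) * 96 * 10
AWC = 0.2400 * 96 * 10

230.4000 mm


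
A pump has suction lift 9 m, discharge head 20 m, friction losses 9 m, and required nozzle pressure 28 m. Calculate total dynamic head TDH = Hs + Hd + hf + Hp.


TDH = Hs + Hd + hf + Hp = 9 + 20 + 9 + 28 = 66

66 m


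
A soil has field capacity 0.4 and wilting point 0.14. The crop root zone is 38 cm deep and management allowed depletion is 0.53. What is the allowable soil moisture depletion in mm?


SMD = (FC - PWP) * d * MAD * 10
SMD = (0.4 - 0.14) * 38 * 0.53 * 10
SMD = 0.2600 * 38 * 0.53 * 10

52.3640 mm


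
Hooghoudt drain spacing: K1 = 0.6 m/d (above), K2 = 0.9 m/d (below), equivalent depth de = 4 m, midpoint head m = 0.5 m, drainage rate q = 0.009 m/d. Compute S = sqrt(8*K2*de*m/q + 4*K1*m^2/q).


S^2 = 8*K2*de*m/q + 4*K1*m^2/q
S^2 = 8*0.9*4*0.5/0.009 + 4*0.6*0.5^2/0.009
S = sqrt(1666.6667)

40.8248 m


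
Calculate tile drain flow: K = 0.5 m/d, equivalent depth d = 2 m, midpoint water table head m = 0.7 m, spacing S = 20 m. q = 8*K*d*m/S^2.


q = 8*K*d*m/S^2
q = 8*0.5*2*0.7/20^2
q = 5.6000 / 400

0.0140 m/d


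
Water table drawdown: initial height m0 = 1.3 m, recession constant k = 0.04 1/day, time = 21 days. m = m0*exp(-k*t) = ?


m = m0 * exp(-k*t)
m = 1.3 * exp(-0.04 * 21)
m = 1.3 * exp(-0.8400)

0.5612 m


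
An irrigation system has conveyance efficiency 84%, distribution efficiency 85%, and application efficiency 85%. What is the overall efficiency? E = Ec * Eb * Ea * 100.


Ec = 0.84, Eb = 0.85, Ea = 0.85
E = 0.84 * 0.85 * 0.85 * 100 = 60.6900%

60.6900 %


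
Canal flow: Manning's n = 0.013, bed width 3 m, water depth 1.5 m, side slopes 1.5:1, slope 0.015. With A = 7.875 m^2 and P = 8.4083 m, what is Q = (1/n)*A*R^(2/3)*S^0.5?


R = A/P = 7.875/8.4083 = 0.936575
Q = (1/0.013) * 7.875 * 0.936575^(2/3) * 0.015^0.5

71.0201 m^3/s


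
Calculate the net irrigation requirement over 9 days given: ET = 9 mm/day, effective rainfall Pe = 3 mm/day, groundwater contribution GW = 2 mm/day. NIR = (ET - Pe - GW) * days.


Daily deficit = ET - Pe - GW = 9 - 3 - 2 = 4 mm/day
NIR = 4 * 9 = 36 mm

36.0000 mm


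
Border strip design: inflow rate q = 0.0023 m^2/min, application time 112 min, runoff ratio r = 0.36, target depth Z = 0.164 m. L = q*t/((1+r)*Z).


L = q*t/((1+r)*Z)
L = 0.0023*112/((1+0.36)*0.164)
L = 0.2576/0.22304

1.1549 m


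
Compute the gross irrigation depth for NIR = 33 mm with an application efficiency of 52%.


Ea = 52% = 0.52
GID = NIR / Ea = 33 / 0.52 = 63.4615 mm

63.4615 mm


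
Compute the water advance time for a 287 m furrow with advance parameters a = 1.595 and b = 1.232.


t = (L/a)^(1/b)
t = (287/1.595)^(1/1.232)
t = 179.937304^(1/1.232)

67.6792 min


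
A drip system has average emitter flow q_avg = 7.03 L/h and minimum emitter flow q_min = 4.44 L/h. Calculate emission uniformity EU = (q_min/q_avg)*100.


EU = (q_min/q_avg)*100 = (4.44/7.03)*100 = 63.1579%

63.1579 %


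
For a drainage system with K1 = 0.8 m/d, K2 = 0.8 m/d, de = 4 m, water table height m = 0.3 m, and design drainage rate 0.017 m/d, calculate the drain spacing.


S^2 = 8*K2*de*m/q + 4*K1*m^2/q
S^2 = 8*0.8*4*0.3/0.017 + 4*0.8*0.3^2/0.017
S = sqrt(468.7059)

21.6496 m


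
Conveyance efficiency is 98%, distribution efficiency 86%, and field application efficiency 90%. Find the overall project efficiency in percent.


Ec = 0.98, Eb = 0.86, Ea = 0.9
E = 0.98 * 0.86 * 0.9 * 100 = 75.8520%

75.8520 %


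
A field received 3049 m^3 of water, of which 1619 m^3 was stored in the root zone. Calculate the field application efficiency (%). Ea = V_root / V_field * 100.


Ea = V_root / V_field * 100 = 1619 / 3049 * 100 = 53.0994%

53.0994 %


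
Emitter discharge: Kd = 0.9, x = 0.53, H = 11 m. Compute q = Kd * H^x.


q = Kd * H^x = 0.9 * 11^0.53 = 0.9 * 3.564004

3.2076 L/h


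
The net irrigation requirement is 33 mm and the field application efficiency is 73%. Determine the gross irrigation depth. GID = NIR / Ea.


Ea = 73% = 0.73
GID = NIR / Ea = 33 / 0.73 = 45.2055 mm

45.2055 mm


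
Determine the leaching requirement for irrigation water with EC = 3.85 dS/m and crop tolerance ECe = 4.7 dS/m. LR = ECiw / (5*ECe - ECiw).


LR = ECiw / (5*ECe - ECiw)
LR = 3.85 / (5*4.7 - 3.85)
LR = 3.85 / 19.6500

0.1959


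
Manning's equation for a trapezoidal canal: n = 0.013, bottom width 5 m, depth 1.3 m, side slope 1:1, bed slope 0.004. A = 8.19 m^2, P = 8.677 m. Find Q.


R = A/P = 8.19/8.677 = 0.943875
Q = (1/0.013) * 8.19 * 0.943875^(2/3) * 0.004^0.5

38.3395 m^3/s


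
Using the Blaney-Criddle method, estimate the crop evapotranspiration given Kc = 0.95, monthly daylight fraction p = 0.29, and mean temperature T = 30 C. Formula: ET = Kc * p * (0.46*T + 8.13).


ET = Kc * p * (0.46*T + 8.13)
ET = 0.95 * 0.29 * (0.46*30 + 8.13)
ET = 0.95 * 0.29 * 21.9300

6.0417 mm/day


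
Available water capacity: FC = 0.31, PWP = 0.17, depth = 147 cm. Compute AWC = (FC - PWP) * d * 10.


AWC = (FC - PWP) * d * 10
AWC = (0.31 - 0.17) * 147 * 10
AWC = 0.1400 * 147 * 10

205.8000 mm


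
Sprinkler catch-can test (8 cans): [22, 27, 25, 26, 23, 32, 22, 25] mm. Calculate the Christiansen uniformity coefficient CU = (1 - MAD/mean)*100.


mean = 25.250000 mm
MAD = 2.312500 mm
CU = (1 - 2.312500/25.250000)*100

90.8416 %


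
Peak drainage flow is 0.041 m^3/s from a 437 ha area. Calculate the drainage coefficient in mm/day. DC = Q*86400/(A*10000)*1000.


DC = Q * 86400 / (A * 10000) * 1000
DC = 0.041 * 86400 / (437 * 10000) * 1000
DC = 3542400.0000 / 4370000

0.8106 mm/day


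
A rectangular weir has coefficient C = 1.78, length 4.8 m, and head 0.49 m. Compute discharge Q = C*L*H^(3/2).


Q = C * L * H^(3/2) = 1.78 * 4.8 * 0.49^1.5 = 1.78 * 4.8 * 0.343000

2.9306 m^3/s


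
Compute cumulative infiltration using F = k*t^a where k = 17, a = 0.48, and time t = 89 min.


F = k * t^a = 17 * 89^0.48
F = 17 * 8.623969

146.6075 mm


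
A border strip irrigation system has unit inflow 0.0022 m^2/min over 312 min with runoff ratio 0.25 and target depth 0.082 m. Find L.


L = q*t/((1+r)*Z)
L = 0.0022*312/((1+0.25)*0.082)
L = 0.6864/0.1025

6.6966 m


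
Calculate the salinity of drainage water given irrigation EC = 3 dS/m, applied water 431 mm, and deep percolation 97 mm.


EC_dw = EC_iw * D_iw / D_dw
EC_dw = 3 * 431 / 97
EC_dw = 1293 / 97

13.3299 dS/m


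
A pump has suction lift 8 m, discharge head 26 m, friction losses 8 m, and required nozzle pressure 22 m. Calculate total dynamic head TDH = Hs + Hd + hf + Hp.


TDH = Hs + Hd + hf + Hp = 8 + 26 + 8 + 22 = 64

64 m


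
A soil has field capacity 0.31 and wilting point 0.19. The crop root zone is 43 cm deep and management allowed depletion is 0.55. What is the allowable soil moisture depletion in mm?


SMD = (FC - PWP) * d * MAD * 10
SMD = (0.31 - 0.19) * 43 * 0.55 * 10
SMD = 0.1200 * 43 * 0.55 * 10

28.3800 mm
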